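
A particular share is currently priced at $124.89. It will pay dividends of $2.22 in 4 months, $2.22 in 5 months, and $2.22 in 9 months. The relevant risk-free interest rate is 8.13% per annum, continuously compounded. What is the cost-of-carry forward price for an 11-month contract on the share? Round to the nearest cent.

$127.66

PV(dividends) I = 2.22·e^(−0.0813·4/12) + 2.22·e^(−0.0813·5/12) + 2.22·e^(−0.0813·9/12)
I = 2.1606 + 2.1461 + 2.0887 = 6.3954
F = (S − I)·e^(rT) = (124.89 − 6.3954) · e^(0.0813·11/12)
= 118.4946 · e^0.074525 = 118.4946 × 1.077372 = $127.66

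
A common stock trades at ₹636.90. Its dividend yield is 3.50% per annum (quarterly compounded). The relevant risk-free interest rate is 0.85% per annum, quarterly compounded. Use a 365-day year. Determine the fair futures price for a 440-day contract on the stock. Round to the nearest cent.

F = S · (1+r/4)^(4T) / (1+q/4)^(4T)
= 636.90 × 1.010288 / 1.042903 = 636.90 × 0.968727
F = ₹616.98

₹616.98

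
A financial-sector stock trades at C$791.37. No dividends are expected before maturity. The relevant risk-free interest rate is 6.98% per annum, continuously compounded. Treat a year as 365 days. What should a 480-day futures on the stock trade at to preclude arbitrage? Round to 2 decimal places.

C$867.45

F = S·e^(rT) = 791.37 · e^(0.0698 × 480/365)
= 791.37 · e^0.091792 = 791.37 × 1.096137
F = C$867.45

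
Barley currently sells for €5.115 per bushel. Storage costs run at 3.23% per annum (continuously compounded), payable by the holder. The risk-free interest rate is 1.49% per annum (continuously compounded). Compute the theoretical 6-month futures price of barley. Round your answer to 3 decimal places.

€5.237 per bushel

Net carry = r + u − y = 0.0149 + 0.0323 − 0.0000 = 0.0472
F = S·e^((r+u−y)T) = 5.115 · e^(0.0472 × 6/12) = 5.115 · e^0.023600
= 5.115 × 1.023881 = €5.237 per bushel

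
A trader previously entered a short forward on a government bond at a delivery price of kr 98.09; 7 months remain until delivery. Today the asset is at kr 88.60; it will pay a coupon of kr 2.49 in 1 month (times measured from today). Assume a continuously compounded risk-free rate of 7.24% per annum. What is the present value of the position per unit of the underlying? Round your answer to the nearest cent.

PV(remaining coupons) I = 2.49·e^(−0.0724·1/12) = 2.4750
Current forward F = (S − I)·e^(rT) = (88.60 − 2.4750)·e^(0.0724·7/12) = 86.1250 × 1.043138 = 89.8403
Value (long) = (F − K)·e^(−rT) = (89.8403 − 98.09) × 0.958646 = -7.9085
Short position value = −(long value) = kr 7.91

kr 7.91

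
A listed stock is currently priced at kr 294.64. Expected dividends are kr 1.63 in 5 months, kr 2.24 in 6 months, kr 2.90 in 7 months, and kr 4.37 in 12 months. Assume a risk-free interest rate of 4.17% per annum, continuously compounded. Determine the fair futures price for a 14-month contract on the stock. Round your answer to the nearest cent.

PV(dividends) I = 1.63·e^(−0.0417·5/12) + 2.24·e^(−0.0417·6/12) + 2.90·e^(−0.0417·7/12) + 4.37·e^(−0.0417·12/12)
I = 1.6019 + 2.1938 + 2.8303 + 4.1915 = 10.8175
F = (S − I)·e^(rT) = (294.64 − 10.8175) · e^(0.0417·14/12)
= 283.8225 · e^0.048650 = 283.8225 × 1.049853 = kr 297.97

kr 297.97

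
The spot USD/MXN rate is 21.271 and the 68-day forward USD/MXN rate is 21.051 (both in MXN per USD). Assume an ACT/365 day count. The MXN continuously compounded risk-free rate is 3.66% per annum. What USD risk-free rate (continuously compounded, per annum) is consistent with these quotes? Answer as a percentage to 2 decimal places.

F = S·e^((r_MXN − r_USD)T) ⇒ r_USD = r_MXN − ln(F/S)/T
ln(21.051/21.271) = -0.010397; /(68/365) = -0.055807
r_USD = 0.0366 + 0.055807 = 0.092407
r_USD = 9.24%

9.24%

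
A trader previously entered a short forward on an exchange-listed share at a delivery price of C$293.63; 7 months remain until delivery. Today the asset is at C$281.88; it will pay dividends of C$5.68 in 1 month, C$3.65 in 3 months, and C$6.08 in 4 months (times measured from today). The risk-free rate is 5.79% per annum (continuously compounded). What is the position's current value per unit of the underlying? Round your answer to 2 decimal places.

C$17.21

PV(remaining dividends) I = 5.68·e^(−0.0579·1/12) + 3.65·e^(−0.0579·3/12) + 6.08·e^(−0.0579·4/12) = 15.2140
Current forward F = (S − I)·e^(rT) = (281.88 − 15.2140)·e^(0.0579·7/12) = 266.6660 × 1.034352 = 275.8265
Value (long) = (F − K)·e^(−rT) = (275.8265 − 293.63) × 0.966789 = -17.2122
Short position value = −(long value) = C$17.21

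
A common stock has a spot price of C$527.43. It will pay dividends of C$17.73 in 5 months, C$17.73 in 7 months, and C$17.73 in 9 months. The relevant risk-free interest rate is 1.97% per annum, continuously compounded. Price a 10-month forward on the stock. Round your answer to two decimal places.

C$482.71

PV(dividends) I = 17.73·e^(−0.0197·5/12) + 17.73·e^(−0.0197·7/12) + 17.73·e^(−0.0197·9/12)
I = 17.5851 + 17.5274 + 17.4700 = 52.5825
F = (S − I)·e^(rT) = (527.43 − 52.5825) · e^(0.0197·10/12)
= 474.8475 · e^0.016417 = 474.8475 × 1.016552 = C$482.71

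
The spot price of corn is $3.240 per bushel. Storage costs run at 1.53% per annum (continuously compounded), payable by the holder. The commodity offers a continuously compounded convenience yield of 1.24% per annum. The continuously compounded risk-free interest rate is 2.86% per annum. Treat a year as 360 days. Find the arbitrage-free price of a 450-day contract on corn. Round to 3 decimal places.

Net carry = r + u − y = 0.0286 + 0.0153 − 0.0124 = 0.0315
F = S·e^((r+u−y)T) = 3.240 · e^(0.0315 × 450/360) = 3.240 · e^0.039375
= 3.240 × 1.040160 = $3.370 per bushel

$3.370 per bushel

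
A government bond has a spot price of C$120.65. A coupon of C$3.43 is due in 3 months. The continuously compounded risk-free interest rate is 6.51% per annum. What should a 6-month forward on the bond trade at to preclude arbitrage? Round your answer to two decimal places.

PV(coupons) I = 3.43·e^(−0.0651·3/12)
I = 3.3746
F = (S − I)·e^(rT) = (120.65 − 3.3746) · e^(0.0651·6/12)
= 117.2754 · e^0.032550 = 117.2754 × 1.033086 = C$121.16

C$121.16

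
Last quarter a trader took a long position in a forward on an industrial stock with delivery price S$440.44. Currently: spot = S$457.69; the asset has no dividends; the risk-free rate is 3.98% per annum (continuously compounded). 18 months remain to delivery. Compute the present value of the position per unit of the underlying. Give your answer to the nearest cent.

S$42.77

Current fair forward for the remaining 18 months: F = S·e^(r·T), r = 0.0398
F = 457.69 · e^(0.0398 × 18/12) = 457.69 × 1.061518 = 485.8462
Value of long forward = (F − K)·e^(−rT) = (485.8462 − 440.44) · e^(−0.0398·18/12)
= 45.4062 × 0.942047 = 42.77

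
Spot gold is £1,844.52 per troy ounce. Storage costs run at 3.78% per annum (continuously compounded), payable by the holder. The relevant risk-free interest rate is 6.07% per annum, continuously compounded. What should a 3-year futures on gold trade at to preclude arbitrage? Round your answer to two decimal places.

Net carry = r + u − y = 0.0607 + 0.0378 − 0.0000 = 0.0985
F = S·e^((r+u−y)T) = 1844.52 · e^(0.0985 × 3) = 1844.52 · e^0.29550000
= 1844.52 × 1.34379809 = £2,478.66 per troy ounce

£2,478.66 per troy ounce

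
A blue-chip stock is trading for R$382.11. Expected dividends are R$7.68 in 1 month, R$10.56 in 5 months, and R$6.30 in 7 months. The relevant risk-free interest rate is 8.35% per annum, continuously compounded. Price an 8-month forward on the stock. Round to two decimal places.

R$378.79

PV(dividends) I = 7.68·e^(−0.0835·1/12) + 10.56·e^(−0.0835·5/12) + 6.30·e^(−0.0835·7/12)
I = 7.6267 + 10.1989 + 6.0005 = 23.8261
F = (S − I)·e^(rT) = (382.11 − 23.8261) · e^(0.0835·8/12)
= 358.2839 · e^0.055667 = 358.2839 × 1.057246 = R$378.79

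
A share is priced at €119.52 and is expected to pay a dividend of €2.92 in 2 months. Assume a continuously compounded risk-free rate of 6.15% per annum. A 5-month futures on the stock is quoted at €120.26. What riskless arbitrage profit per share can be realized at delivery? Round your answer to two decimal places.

€0.60 per share

PV(dividends) I = 2.92·e^(−0.0615·2/12) = 2.8902
Fair futures F* = (S − I)·e^(rT) = (119.52 − 2.8902)·e^0.025625 = 116.6298 × 1.025956 = 119.6570
Market €120.26 > fair 119.6570: forward overpriced → cash-and-carry (borrow at r, buy the stock and collect the dividends, short the forward).
Profit at T = |F_mkt − F*| = |120.26 − 119.6570| = €0.60 per share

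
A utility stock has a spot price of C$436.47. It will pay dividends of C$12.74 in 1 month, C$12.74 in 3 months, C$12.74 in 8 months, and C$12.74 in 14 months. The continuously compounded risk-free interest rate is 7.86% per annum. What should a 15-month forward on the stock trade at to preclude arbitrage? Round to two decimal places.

PV(dividends) I = 12.74·e^(−0.0786·1/12) + 12.74·e^(−0.0786·3/12) + 12.74·e^(−0.0786·8/12) + 12.74·e^(−0.0786·14/12)
I = 12.6568 + 12.4921 + 12.0896 + 11.6237 = 48.8622
F = (S − I)·e^(rT) = (436.47 − 48.8622) · e^(0.0786·15/12)
= 387.6078 · e^0.098250 = 387.6078 × 1.103239 = C$427.62

C$427.62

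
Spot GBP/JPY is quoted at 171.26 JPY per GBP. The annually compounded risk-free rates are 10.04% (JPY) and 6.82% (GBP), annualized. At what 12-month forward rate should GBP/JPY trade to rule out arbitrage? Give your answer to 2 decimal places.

By covered interest parity, F = S · (1+r_JPY)^T / (1+r_GBP)^T
= 171.26 × 1.100400 / 1.068200 = 171.26 × 1.030144
F = 176.42 JPY per GBP

176.42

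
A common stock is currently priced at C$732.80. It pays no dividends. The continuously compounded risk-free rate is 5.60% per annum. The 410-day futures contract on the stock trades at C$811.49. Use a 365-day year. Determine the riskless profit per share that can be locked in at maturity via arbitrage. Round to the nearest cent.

Fair futures: F* = S·e^(carry·T), with carry = r = 0.0560
F* = 732.80 · e^(0.0560 × 410/365) = 732.80 · e^0.062904 = 732.80 × 1.064925 = C$780.3770
Market C$811.49 > fair C$780.3770: forward overpriced → cash-and-carry (buy spot, short the forward).
At maturity, profit = |F_mkt − F*| = |811.49 − 780.3770| = C$31.11 per share

C$31.11 per share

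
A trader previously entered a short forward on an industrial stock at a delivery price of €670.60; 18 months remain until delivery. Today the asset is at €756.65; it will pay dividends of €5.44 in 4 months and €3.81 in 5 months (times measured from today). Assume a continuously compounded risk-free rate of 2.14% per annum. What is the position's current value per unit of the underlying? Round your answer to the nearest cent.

PV(remaining dividends) I = 5.44·e^(−0.0214·4/12) + 3.81·e^(−0.0214·5/12) = 9.1775
Current forward F = (S − I)·e^(rT) = (756.65 − 9.1775)·e^(0.0214·18/12) = 747.4725 × 1.032621 = 771.8558
Value (long) = (F − K)·e^(−rT) = (771.8558 − 670.60) × 0.968410 = 98.0571
Short position value = −(long value) = -€98.06

-€98.06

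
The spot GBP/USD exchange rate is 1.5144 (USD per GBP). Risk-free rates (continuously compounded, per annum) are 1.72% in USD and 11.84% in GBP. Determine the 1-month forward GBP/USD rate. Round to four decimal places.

1.5017

F = S·e^((r_USD − r_GBP)T) = 1.5144 · e^((0.0172 − 0.1184) × 1/12)
= 1.5144 · e^-0.008433 = 1.5144 × 0.991602
F = 1.5017 USD per GBP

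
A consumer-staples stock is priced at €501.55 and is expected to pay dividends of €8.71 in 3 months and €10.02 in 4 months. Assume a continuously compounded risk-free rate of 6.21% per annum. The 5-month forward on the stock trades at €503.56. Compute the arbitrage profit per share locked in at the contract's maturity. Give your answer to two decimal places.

PV(dividends) I = 8.71·e^(−0.0621·3/12) + 10.02·e^(−0.0621·4/12) = 18.3905
Fair forward F* = (S − I)·e^(rT) = (501.55 − 18.3905)·e^0.025875 = 483.1595 × 1.026213 = 495.8246
Market €503.56 > fair 495.8246: forward overpriced → cash-and-carry (borrow at r, buy the stock and collect the dividends, short the forward).
Profit at T = |F_mkt − F*| = |503.56 − 495.8246| = €7.74 per share

€7.74 per share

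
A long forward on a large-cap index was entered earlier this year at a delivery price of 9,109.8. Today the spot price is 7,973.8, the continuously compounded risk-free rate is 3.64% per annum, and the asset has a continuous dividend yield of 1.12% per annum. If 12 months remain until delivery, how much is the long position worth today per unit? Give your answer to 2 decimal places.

-899.17

Current fair forward for the remaining 12 months: F = S·e^((r − q)·T), (r − q) = 0.0364 − 0.0112 = 0.0252
F = 7973.8 · e^(0.0252 × 12/12) = 7973.8 × 1.02552020 = 8177.2930
Value of long forward = (F − K)·e^(−rT) = (8177.2930 − 9109.8) · e^(−0.0364·12/12)
= -932.5070 × 0.96425451 = -899.17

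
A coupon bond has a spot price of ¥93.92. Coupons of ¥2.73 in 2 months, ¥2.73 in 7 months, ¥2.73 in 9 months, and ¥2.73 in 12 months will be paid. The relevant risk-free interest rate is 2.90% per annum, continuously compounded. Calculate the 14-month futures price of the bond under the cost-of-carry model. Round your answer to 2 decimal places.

¥86.06

PV(coupons) I = 2.73·e^(−0.0290·2/12) + 2.73·e^(−0.0290·7/12) + 2.73·e^(−0.0290·9/12) + 2.73·e^(−0.0290·12/12)
I = 2.7168 + 2.6842 + 2.6713 + 2.6520 = 10.7243
F = (S − I)·e^(rT) = (93.92 − 10.7243) · e^(0.0290·14/12)
= 83.1957 · e^0.033833 = 83.1957 × 1.034412 = ¥86.06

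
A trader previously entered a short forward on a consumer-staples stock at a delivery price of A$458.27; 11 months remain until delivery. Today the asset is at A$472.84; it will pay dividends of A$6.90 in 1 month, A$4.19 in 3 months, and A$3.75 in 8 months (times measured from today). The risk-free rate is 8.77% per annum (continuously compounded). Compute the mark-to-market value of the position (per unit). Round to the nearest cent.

PV(remaining dividends) I = 6.90·e^(−0.0877·1/12) + 4.19·e^(−0.0877·3/12) + 3.75·e^(−0.0877·8/12) = 14.4859
Current forward F = (S − I)·e^(rT) = (472.84 − 14.4859)·e^(0.0877·11/12) = 458.3541 × 1.083711 = 496.7234
Value (long) = (F − K)·e^(−rT) = (496.7234 − 458.27) × 0.922755 = 35.4831
Short position value = −(long value) = -A$35.48

-A$35.48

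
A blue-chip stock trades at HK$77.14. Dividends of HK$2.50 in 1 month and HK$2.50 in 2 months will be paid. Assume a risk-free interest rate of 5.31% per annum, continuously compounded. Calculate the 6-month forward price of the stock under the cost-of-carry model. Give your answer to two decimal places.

PV(dividends) I = 2.50·e^(−0.0531·1/12) + 2.50·e^(−0.0531·2/12)
I = 2.4890 + 2.4780 = 4.9670
F = (S − I)·e^(rT) = (77.14 − 4.9670) · e^(0.0531·6/12)
= 72.1730 · e^0.026550 = 72.1730 × 1.026906 = HK$74.11

HK$74.11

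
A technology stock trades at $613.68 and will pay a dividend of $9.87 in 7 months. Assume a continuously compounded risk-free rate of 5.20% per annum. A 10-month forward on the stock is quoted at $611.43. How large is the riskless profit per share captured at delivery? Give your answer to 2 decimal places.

PV(dividends) I = 9.87·e^(−0.0520·7/12) = 9.5751
Fair forward F* = (S − I)·e^(rT) = (613.68 − 9.5751)·e^0.043333 = 604.1049 × 1.044286 = 630.8583
Market $611.43 < fair 630.8583: forward underpriced → reverse cash-and-carry (short the stock, invest proceeds at r, pay the dividends, go long the forward).
Profit at T = |F_mkt − F*| = |611.43 − 630.8583| = $19.43 per share

$19.43 per share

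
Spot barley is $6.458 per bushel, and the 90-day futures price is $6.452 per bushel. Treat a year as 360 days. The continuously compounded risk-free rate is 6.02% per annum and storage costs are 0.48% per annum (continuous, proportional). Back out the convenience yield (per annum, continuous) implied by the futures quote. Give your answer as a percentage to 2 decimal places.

F = S·e^((r+u−y)T) ⇒ (r+u−y) = ln(F/S)/T
ln(6.452/6.458) = -0.000930; /T ⇒ -0.003720
y = r + u − ln(F/S)/T = 0.0602 + 0.0048 + 0.003720 = 0.068720
y = 6.87%

6.87%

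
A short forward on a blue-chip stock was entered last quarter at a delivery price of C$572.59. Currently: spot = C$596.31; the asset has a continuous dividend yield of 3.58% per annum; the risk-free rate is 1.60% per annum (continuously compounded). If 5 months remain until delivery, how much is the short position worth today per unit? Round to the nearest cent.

-C$18.70

Current fair forward for the remaining 5 months: F = S·e^((r − q)·T), (r − q) = 0.0160 − 0.0358 = -0.0198
F = 596.31 · e^(-0.0198 × 5/12) = 596.31 × 0.991784 = 591.4107
Value of long forward = (F − K)·e^(−rT) = (591.4107 − 572.59) · e^(−0.0160·5/12)
= 18.8207 × 0.993356 = 18.70
Short position value = −(long value) = -C$18.70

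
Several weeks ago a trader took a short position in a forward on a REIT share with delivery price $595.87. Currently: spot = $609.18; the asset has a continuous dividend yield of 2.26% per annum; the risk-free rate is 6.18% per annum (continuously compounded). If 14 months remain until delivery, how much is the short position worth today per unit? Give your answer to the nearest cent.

-$38.91

Current fair forward for the remaining 14 months: F = S·e^((r − q)·T), (r − q) = 0.0618 − 0.0226 = 0.0392
F = 609.18 · e^(0.0392 × 14/12) = 609.18 × 1.046795 = 637.6866
Value of long forward = (F − K)·e^(−rT) = (637.6866 − 595.87) · e^(−0.0618·14/12)
= 41.8166 × 0.930438 = 38.91
Short position value = −(long value) = -$38.91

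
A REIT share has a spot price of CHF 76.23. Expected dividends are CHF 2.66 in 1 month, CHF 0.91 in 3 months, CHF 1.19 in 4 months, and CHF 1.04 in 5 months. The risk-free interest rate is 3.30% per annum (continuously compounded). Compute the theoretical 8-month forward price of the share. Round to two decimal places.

CHF 72.04

PV(dividends) I = 2.66·e^(−0.0330·1/12) + 0.91·e^(−0.0330·3/12) + 1.19·e^(−0.0330·4/12) + 1.04·e^(−0.0330·5/12)
I = 2.6527 + 0.9025 + 1.1770 + 1.0258 = 5.7580
F = (S − I)·e^(rT) = (76.23 − 5.7580) · e^(0.0330·8/12)
= 70.4720 · e^0.022000 = 70.4720 × 1.022244 = CHF 72.04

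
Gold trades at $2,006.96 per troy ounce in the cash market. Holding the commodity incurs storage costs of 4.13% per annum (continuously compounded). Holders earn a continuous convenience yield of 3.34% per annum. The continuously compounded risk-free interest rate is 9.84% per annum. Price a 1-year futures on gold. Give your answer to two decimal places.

$2,232.05 per troy ounce

Net carry = r + u − y = 0.0984 + 0.0413 − 0.0334 = 0.1063
F = S·e^((r+u−y)T) = 2006.96 · e^(0.1063 × 1) = 2006.96 · e^0.10630000
= 2006.96 × 1.11215547 = $2,232.05 per troy ounce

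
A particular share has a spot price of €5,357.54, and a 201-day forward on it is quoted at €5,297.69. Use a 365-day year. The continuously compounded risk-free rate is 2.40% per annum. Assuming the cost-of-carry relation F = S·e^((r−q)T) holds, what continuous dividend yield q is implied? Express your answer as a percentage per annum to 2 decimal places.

From F = S·e^((r−q)T): (r − q) = ln(F/S)/T
ln(5297.69/5357.54) = ln(0.988829) = -0.011234
(r − q) = -0.011234 / (201/365) = -0.020400
q = r − ln(F/S)/T = 0.0240 + 0.020400 = 0.044400
q = 4.44%

4.44%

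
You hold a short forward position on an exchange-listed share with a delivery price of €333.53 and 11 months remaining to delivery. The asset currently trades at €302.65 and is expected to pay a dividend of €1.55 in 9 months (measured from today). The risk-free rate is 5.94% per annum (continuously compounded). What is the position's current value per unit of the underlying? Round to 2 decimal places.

€14.69

PV(remaining dividends) I = 1.55·e^(−0.0594·9/12) = 1.4825
Current forward F = (S − I)·e^(rT) = (302.65 − 1.4825)·e^(0.0594·11/12) = 301.1675 × 1.055960 = 318.0208
Value (long) = (F − K)·e^(−rT) = (318.0208 − 333.53) × 0.947006 = -14.6873
Short position value = −(long value) = €14.69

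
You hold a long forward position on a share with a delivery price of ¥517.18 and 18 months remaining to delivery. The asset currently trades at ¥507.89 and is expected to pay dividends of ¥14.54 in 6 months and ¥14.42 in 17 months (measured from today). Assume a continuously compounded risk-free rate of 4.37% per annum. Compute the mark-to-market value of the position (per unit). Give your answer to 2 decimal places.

-¥4.26

PV(remaining dividends) I = 14.54·e^(−0.0437·6/12) + 14.42·e^(−0.0437·17/12) = 27.7801
Current forward F = (S − I)·e^(rT) = (507.89 − 27.7801)·e^(0.0437·18/12) = 480.1099 × 1.067746 = 512.6354
Value (long) = (F − K)·e^(−rT) = (512.6354 − 517.18) × 0.936552 = -4.2563
Value = -¥4.26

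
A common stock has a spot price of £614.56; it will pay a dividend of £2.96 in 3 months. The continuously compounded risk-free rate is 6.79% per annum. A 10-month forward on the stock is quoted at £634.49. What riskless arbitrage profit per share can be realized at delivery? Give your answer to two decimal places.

£12.77 per share

PV(dividends) I = 2.96·e^(−0.0679·3/12) = 2.9102
Fair forward F* = (S − I)·e^(rT) = (614.56 − 2.9102)·e^0.056583 = 611.6498 × 1.058214 = 647.2564
Market £634.49 < fair 647.2564: forward underpriced → reverse cash-and-carry (short the stock, invest proceeds at r, pay the dividends, go long the forward).
Profit at T = |F_mkt − F*| = |634.49 − 647.2564| = £12.77 per share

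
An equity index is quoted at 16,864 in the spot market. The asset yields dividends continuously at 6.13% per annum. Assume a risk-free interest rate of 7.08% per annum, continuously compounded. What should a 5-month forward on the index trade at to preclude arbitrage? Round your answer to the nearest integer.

F = S·e^((r − q)T) = 16864 · e^((0.0708 − 0.0613) × 5/12)
= 16864 · e^0.003958 = 16864 × 1.003966
F = 16,931

16,931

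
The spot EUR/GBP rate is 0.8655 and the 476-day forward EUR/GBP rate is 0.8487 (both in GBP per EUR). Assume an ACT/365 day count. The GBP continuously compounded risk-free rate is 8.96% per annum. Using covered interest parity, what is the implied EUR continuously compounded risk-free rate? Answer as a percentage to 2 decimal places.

F = S·e^((r_GBP − r_EUR)T) ⇒ r_EUR = r_GBP − ln(F/S)/T
ln(0.8487/0.8655) = -0.019602; /(476/365) = -0.015031
r_EUR = 0.0896 + 0.015031 = 0.104631
r_EUR = 10.46%

10.46%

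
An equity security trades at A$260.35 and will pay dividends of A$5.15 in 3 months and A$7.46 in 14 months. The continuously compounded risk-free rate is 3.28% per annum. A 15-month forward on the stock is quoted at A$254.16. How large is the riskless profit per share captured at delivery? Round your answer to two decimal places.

A$4.28 per share

PV(dividends) I = 5.15·e^(−0.0328·3/12) + 7.46·e^(−0.0328·14/12) = 12.2879
Fair forward F* = (S − I)·e^(rT) = (260.35 − 12.2879)·e^0.041000 = 248.0621 × 1.041852 = 258.4440
Market A$254.16 < fair 258.4440: forward underpriced → reverse cash-and-carry (short the stock, invest proceeds at r, pay the dividends, go long the forward).
Profit at T = |F_mkt − F*| = |254.16 − 258.4440| = A$4.28 per share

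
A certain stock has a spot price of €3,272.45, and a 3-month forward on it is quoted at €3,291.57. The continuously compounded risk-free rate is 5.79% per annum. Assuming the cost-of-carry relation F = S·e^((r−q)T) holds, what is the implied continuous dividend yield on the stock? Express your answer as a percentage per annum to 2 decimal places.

From F = S·e^((r−q)T): (r − q) = ln(F/S)/T
ln(3291.57/3272.45) = ln(1.005843) = 0.005826
(r − q) = 0.005826 / (3/12) = 0.023304
q = r − ln(F/S)/T = 0.0579 − 0.023304 = 0.034596
q = 3.46%

3.46%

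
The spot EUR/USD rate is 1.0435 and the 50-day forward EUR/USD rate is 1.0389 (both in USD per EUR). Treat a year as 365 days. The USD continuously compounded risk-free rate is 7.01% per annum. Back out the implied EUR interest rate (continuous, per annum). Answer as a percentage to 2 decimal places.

10.24%

F = S·e^((r_USD − r_EUR)T) ⇒ r_EUR = r_USD − ln(F/S)/T
ln(1.0389/1.0435) = -0.004418; /(50/365) = -0.032251
r_EUR = 0.0701 + 0.032251 = 0.102351
r_EUR = 10.24%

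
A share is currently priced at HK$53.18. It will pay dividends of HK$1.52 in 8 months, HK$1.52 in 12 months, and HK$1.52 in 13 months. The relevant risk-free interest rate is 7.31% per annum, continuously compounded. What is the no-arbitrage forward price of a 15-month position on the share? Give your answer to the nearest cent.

HK$53.60

PV(dividends) I = 1.52·e^(−0.0731·8/12) + 1.52·e^(−0.0731·12/12) + 1.52·e^(−0.0731·13/12)
I = 1.4477 + 1.4129 + 1.4043 = 4.2649
F = (S − I)·e^(rT) = (53.18 − 4.2649) · e^(0.0731·15/12)
= 48.9151 · e^0.091375 = 48.9151 × 1.095680 = HK$53.60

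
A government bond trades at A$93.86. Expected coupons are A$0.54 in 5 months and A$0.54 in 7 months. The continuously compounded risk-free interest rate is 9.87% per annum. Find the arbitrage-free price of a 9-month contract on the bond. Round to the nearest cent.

A$99.96

PV(coupons) I = 0.54·e^(−0.0987·5/12) + 0.54·e^(−0.0987·7/12)
I = 0.5182 + 0.5098 = 1.0280
F = (S − I)·e^(rT) = (93.86 − 1.0280) · e^(0.0987·9/12)
= 92.8320 · e^0.074025 = 92.8320 × 1.076834 = A$99.96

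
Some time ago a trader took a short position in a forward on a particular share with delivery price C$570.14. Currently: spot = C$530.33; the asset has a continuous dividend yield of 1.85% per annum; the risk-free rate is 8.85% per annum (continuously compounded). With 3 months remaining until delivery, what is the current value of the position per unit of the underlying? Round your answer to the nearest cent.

Current fair forward for the remaining 3 months: F = S·e^((r − q)·T), (r − q) = 0.0885 − 0.0185 = 0.0700
F = 530.33 · e^(0.0700 × 3/12) = 530.33 × 1.017654 = 539.6924
Value of long forward = (F − K)·e^(−rT) = (539.6924 − 570.14) · e^(−0.0885·3/12)
= -30.4476 × 0.978118 = -29.78
Short position value = −(long value) = C$29.78

C$29.78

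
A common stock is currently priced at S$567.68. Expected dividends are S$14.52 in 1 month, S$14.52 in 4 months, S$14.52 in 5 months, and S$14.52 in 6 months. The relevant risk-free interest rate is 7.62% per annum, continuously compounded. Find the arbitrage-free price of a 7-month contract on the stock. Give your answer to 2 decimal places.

PV(dividends) I = 14.52·e^(−0.0762·1/12) + 14.52·e^(−0.0762·4/12) + 14.52·e^(−0.0762·5/12) + 14.52·e^(−0.0762·6/12)
I = 14.4281 + 14.1558 + 14.0662 + 13.9772 = 56.6273
F = (S − I)·e^(rT) = (567.68 − 56.6273) · e^(0.0762·7/12)
= 511.0527 · e^0.044450 = 511.0527 × 1.045453 = S$534.28

S$534.28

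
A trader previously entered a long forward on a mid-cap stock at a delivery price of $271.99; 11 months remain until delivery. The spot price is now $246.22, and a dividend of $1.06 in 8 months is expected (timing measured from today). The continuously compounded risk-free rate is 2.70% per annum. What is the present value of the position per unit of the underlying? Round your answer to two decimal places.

PV(remaining dividends) I = 1.06·e^(−0.0270·8/12) = 1.0411
Current forward F = (S − I)·e^(rT) = (246.22 − 1.0411)·e^(0.0270·11/12) = 245.1789 × 1.025059 = 251.3228
Value (long) = (F − K)·e^(−rT) = (251.3228 − 271.99) × 0.975554 = -20.1620
Value = -$20.16

-$20.16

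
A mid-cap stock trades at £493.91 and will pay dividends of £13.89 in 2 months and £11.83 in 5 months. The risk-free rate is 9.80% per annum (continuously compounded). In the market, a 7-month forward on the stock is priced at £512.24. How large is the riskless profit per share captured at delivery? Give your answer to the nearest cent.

PV(dividends) I = 13.89·e^(−0.0980·2/12) + 11.83·e^(−0.0980·5/12) = 25.0216
Fair forward F* = (S − I)·e^(rT) = (493.91 − 25.0216)·e^0.057167 = 468.8884 × 1.058833 = 496.4745
Market £512.24 > fair 496.4745: forward overpriced → cash-and-carry (borrow at r, buy the stock and collect the dividends, short the forward).
Profit at T = |F_mkt − F*| = |512.24 − 496.4745| = £15.77 per share

£15.77 per share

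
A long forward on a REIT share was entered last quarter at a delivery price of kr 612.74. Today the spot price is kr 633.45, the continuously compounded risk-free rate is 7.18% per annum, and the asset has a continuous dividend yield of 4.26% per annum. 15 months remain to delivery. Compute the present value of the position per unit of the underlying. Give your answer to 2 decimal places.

Current fair forward for the remaining 15 months: F = S·e^((r − q)·T), (r − q) = 0.0718 − 0.0426 = 0.0292
F = 633.45 · e^(0.0292 × 15/12) = 633.45 × 1.037174 = 656.9979
Value of long forward = (F − K)·e^(−rT) = (656.9979 − 612.74) · e^(−0.0718·15/12)
= 44.2579 × 0.914160 = 40.46

kr 40.46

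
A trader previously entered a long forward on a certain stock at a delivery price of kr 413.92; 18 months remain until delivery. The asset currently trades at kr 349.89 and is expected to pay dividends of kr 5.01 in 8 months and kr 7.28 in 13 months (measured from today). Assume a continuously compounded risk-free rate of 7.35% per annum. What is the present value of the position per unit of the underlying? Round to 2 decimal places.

-kr 32.31

PV(remaining dividends) I = 5.01·e^(−0.0735·8/12) + 7.28·e^(−0.0735·13/12) = 11.4932
Current forward F = (S − I)·e^(rT) = (349.89 − 11.4932)·e^(0.0735·18/12) = 338.3968 × 1.116557 = 377.8393
Value (long) = (F − K)·e^(−rT) = (377.8393 − 413.92) × 0.895610 = -32.3142
Value = -kr 32.31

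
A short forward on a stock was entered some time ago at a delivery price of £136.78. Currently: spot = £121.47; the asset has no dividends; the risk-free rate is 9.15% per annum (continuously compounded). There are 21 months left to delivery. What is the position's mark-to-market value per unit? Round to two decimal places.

-£4.93

Current fair forward for the remaining 21 months: F = S·e^(r·T), r = 0.0915
F = 121.47 · e^(0.0915 × 21/12) = 121.47 × 1.173658 = 142.5642
Value of long forward = (F − K)·e^(−rT) = (142.5642 − 136.78) · e^(−0.0915·21/12)
= 5.7842 × 0.852037 = 4.93
Short position value = −(long value) = -£4.93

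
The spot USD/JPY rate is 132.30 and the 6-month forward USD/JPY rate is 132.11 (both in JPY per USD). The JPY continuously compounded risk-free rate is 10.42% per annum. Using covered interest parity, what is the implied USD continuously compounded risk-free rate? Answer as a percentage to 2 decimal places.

10.71%

F = S·e^((r_JPY − r_USD)T) ⇒ r_USD = r_JPY − ln(F/S)/T
ln(132.11/132.30) = -0.001437; /(6/12) = -0.002874
r_USD = 0.1042 + 0.002874 = 0.107074
r_USD = 10.71%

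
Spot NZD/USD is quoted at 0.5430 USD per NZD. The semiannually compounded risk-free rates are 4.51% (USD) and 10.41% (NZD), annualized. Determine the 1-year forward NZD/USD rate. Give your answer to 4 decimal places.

By covered interest parity, F = S · (1+r_USD/2)^(2T) / (1+r_NZD/2)^(2T)
= 0.5430 × 1.045609 / 1.106809 = 0.5430 × 0.944706
F = 0.5130 USD per NZD

0.5130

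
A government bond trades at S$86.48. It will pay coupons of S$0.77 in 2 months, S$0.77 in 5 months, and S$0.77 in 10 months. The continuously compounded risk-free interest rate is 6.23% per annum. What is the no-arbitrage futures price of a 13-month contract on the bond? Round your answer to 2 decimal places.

S$90.12

PV(coupons) I = 0.77·e^(−0.0623·2/12) + 0.77·e^(−0.0623·5/12) + 0.77·e^(−0.0623·10/12)
I = 0.7620 + 0.7503 + 0.7310 = 2.2433
F = (S − I)·e^(rT) = (86.48 − 2.2433) · e^(0.0623·13/12)
= 84.2367 · e^0.067492 = 84.2367 × 1.069822 = S$90.12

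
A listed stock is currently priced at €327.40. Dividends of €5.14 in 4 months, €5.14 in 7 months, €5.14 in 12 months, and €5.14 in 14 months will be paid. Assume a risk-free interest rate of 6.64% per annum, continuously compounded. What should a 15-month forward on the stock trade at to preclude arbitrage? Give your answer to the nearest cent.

PV(dividends) I = 5.14·e^(−0.0664·4/12) + 5.14·e^(−0.0664·7/12) + 5.14·e^(−0.0664·12/12) + 5.14·e^(−0.0664·14/12)
I = 5.0275 + 4.9447 + 4.8098 + 4.7569 = 19.5389
F = (S − I)·e^(rT) = (327.40 − 19.5389) · e^(0.0664·15/12)
= 307.8611 · e^0.083000 = 307.8611 × 1.086542 = €334.50

€334.50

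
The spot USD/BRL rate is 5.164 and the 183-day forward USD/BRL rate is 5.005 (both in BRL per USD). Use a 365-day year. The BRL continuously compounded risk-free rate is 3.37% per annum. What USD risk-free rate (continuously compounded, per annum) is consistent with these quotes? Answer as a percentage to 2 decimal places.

9.61%

F = S·e^((r_BRL − r_USD)T) ⇒ r_USD = r_BRL − ln(F/S)/T
ln(5.005/5.164) = -0.031274; /(183/365) = -0.062377
r_USD = 0.0337 + 0.062377 = 0.096077
r_USD = 9.61%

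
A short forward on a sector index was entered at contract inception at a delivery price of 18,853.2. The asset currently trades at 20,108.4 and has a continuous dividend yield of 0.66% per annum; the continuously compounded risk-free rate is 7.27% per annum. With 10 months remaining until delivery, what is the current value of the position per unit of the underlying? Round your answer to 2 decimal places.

-2253.19

Current fair forward for the remaining 10 months: F = S·e^((r − q)·T), (r − q) = 0.0727 − 0.0066 = 0.0661
F = 20108.4 · e^(0.0661 × 10/12) = 20108.4 × 1.05662866 = 21247.1117
Value of long forward = (F − K)·e^(−rT) = (21247.1117 − 18853.2) · e^(−0.0727·10/12)
= 2393.9117 × 0.94121533 = 2253.19
Short position value = −(long value) = -2253.19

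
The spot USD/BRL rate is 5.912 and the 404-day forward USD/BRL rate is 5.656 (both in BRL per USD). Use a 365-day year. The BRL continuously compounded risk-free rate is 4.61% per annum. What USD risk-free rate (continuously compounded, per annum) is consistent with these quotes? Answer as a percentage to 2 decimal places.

8.61%

F = S·e^((r_BRL − r_USD)T) ⇒ r_USD = r_BRL − ln(F/S)/T
ln(5.656/5.912) = -0.044267; /(404/365) = -0.039994
r_USD = 0.0461 + 0.039994 = 0.086094
r_USD = 8.61%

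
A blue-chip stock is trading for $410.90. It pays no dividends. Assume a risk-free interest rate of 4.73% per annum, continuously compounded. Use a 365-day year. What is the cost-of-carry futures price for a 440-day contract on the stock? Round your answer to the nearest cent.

$435.01

F = S·e^(rT) = 410.90 · e^(0.0473 × 440/365)
= 410.90 · e^0.057019 = 410.90 × 1.058676
F = $435.01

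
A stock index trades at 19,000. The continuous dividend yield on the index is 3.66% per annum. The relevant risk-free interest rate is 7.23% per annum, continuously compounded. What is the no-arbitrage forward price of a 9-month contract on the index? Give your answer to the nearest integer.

19,516

F = S·e^((r − q)T) = 19000 · e^((0.0723 − 0.0366) × 9/12)
= 19000 · e^0.026775 = 19000 × 1.027137
F = 19,516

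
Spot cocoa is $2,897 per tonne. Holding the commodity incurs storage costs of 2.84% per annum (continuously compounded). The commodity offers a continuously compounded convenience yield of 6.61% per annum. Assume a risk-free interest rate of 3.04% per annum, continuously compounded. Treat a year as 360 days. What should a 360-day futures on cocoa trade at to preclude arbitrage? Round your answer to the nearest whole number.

$2,876 per tonne

Net carry = r + u − y = 0.0304 + 0.0284 − 0.0661 = -0.0073
F = S·e^((r+u−y)T) = 2897 · e^(-0.0073 × 360/360) = 2897 · e^-0.007300
= 2897 × 0.992727 = $2,876 per tonne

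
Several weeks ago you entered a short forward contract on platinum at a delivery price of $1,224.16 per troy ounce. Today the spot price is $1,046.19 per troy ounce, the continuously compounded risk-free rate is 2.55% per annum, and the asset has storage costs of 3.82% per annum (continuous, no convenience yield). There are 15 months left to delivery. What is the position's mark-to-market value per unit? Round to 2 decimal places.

Current fair forward for the remaining 15 months: F = S·e^((r + u)·T), (r + u) = 0.0255 + 0.0382 = 0.0637
F = 1046.19 · e^(0.0637 × 15/12) = 1046.19 × 1.08288091 = 1132.8992
Value of long forward = (F − K)·e^(−rT) = (1132.8992 − 1224.16) · e^(−0.0255·15/12)
= -91.2608 × 0.96862765 = -88.40
Short position value = −(long value) = $88.40

$88.40 per troy ounce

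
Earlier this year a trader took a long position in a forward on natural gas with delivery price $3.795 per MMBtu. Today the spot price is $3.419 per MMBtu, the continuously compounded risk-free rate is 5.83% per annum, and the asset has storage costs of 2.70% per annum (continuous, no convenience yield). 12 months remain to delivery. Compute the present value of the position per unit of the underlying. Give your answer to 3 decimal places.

-$0.068 per MMBtu

Current fair forward for the remaining 12 months: F = S·e^((r + u)·T), (r + u) = 0.0583 + 0.0270 = 0.0853
F = 3.419 · e^(0.0853 × 12/12) = 3.419 × 1.089044 = 3.7234
Value of long forward = (F − K)·e^(−rT) = (3.7234 − 3.795) · e^(−0.0583·12/12)
= -0.0716 × 0.943367 = -0.068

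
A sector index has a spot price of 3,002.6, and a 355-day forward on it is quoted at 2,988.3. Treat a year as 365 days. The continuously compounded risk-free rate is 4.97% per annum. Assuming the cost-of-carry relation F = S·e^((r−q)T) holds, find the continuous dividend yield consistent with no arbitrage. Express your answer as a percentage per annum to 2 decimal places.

From F = S·e^((r−q)T): (r − q) = ln(F/S)/T
ln(2988.3/3002.6) = ln(0.995237) = -0.004774
(r − q) = -0.004774 / (355/365) = -0.004908
q = r − ln(F/S)/T = 0.0497 + 0.004908 = 0.054608
q = 5.46%

5.46%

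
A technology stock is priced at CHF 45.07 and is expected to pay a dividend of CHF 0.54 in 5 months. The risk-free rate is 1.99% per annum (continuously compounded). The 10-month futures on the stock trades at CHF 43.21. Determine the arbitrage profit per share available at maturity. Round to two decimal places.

PV(dividends) I = 0.54·e^(−0.0199·5/12) = 0.5355
Fair futures F* = (S − I)·e^(rT) = (45.07 − 0.5355)·e^0.016583 = 44.5345 × 1.016721 = 45.2792
Market CHF 43.21 < fair 45.2792: forward underpriced → reverse cash-and-carry (short the stock, invest proceeds at r, pay the dividends, go long the forward).
Profit at T = |F_mkt − F*| = |43.21 − 45.2792| = CHF 2.07 per share

CHF 2.07 per share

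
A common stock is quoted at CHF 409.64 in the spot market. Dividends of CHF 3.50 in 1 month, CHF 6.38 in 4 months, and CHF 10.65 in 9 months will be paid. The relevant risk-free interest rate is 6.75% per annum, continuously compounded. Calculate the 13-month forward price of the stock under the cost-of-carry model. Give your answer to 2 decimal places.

PV(dividends) I = 3.50·e^(−0.0675·1/12) + 6.38·e^(−0.0675·4/12) + 10.65·e^(−0.0675·9/12)
I = 3.4804 + 6.2381 + 10.1243 = 19.8428
F = (S − I)·e^(rT) = (409.64 − 19.8428) · e^(0.0675·13/12)
= 389.7972 · e^0.073125 = 389.7972 × 1.075865 = CHF 419.37

CHF 419.37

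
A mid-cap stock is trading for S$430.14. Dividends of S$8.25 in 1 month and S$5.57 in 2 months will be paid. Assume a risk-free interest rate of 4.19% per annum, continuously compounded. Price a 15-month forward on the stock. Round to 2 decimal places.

S$438.78

PV(dividends) I = 8.25·e^(−0.0419·1/12) + 5.57·e^(−0.0419·2/12)
I = 8.2212 + 5.5312 = 13.7524
F = (S − I)·e^(rT) = (430.14 − 13.7524) · e^(0.0419·15/12)
= 416.3876 · e^0.052375 = 416.3876 × 1.053771 = S$438.78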